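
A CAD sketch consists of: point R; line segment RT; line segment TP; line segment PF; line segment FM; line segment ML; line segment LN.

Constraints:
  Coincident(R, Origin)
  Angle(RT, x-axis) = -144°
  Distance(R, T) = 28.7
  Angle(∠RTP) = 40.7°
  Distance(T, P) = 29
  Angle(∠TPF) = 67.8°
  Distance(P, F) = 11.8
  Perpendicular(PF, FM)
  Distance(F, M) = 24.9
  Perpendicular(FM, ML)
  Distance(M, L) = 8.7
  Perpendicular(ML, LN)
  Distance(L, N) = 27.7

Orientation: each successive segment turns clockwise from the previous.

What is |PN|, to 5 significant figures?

4.1773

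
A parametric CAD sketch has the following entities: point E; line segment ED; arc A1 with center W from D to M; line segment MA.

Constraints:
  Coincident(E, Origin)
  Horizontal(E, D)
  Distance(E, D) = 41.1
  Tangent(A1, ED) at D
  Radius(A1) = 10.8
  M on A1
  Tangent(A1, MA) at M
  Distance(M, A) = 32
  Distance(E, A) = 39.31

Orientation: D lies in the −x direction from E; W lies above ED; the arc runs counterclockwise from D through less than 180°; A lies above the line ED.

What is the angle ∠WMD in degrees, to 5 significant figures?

57.646°

Checks: ∠(WD, DE) = 90.00° ✓; |WD| = 10.80 ✓; |WM| = 10.80 ✓; ∠(WM, MA) = 90.00° ✓; |MA| = 32.00 ✓; |EA| = 39.31 ✓.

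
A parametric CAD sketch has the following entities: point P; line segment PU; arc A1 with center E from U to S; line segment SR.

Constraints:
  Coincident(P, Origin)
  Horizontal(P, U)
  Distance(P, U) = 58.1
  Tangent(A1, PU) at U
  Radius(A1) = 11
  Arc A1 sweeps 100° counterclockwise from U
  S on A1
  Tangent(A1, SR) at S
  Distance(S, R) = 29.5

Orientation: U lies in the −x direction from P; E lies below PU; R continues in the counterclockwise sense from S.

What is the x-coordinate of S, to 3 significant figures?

-68.9

P is at the origin; P and U share the same y with |PU| = 58.1 and U on the −x side, so U = (-58.1, 0.00). Tangency of A1 to PU means the radius EU is perpendicular to PU, so E = U + (0, -11) = (-58.1, -11.0). On A1, U sits at bearing 90° from E; a 100° counterclockwise sweep puts S at bearing 190°, so S = E + 11.0·(cos 190°, sin 190°) = (-68.9, -12.9). So S.x = -68.9.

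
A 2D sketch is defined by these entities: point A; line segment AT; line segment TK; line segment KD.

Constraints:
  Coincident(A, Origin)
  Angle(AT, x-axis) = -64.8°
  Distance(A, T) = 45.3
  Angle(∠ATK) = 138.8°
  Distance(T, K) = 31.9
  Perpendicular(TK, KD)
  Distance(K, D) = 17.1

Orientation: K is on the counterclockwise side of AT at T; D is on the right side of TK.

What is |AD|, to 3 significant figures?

81.0

∠ATK = 138.8°, so TK runs at -64.8° + (180° − 138.8°) = -23.6° from the x-axis; with |TK| = 31.9, K = T + 31.9·(cos -23.6°, sin -23.6°) = (48.5, -53.8). The perpendicularity gives KD at right angles to TK; with |KD| = 17.1 on the right of TK, D = K + 17.1·(-0.400, -0.916) = (41.7, -69.4). Then |AD| = |D − A| = 81.0.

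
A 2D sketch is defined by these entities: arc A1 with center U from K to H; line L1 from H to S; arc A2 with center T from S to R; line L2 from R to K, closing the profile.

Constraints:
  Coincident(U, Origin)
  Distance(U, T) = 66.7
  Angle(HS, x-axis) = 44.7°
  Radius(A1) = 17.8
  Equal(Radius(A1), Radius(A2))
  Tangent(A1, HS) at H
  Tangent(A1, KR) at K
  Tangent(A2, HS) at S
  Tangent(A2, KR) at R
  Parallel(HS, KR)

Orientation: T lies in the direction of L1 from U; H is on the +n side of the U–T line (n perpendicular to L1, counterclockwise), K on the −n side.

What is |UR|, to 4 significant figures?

69.03

Tangency of A1 to both parallel lines with radius 17.8 puts H and K at U ± 17.8·n: H = (-12.52, 12.65), K = (12.52, -12.65). Equal radii place S and R the same way about T: S = T + 17.8·n = (34.89, 59.57), R = T − 17.8·n = (59.93, 34.26). Then |UR| = |R − U| = 69.03.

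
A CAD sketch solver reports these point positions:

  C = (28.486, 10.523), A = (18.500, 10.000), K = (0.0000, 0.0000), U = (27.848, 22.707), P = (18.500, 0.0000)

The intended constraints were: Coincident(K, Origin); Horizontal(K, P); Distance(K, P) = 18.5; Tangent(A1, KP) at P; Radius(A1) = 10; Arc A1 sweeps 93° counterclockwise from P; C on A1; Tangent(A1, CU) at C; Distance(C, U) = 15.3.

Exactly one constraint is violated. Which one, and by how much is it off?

Distance(C, U) = 15.3 — off by 3.10.

K = (0.00, 0.00) ✓; K.y = 0.00, P.y = 0.00 ✓; |KP| = 18.50 ✓; ∠(AP, PK) = 90.00° ✓; |AP| = 10.00 ✓; bearing(A→C) − bearing(A→P) = 93.00° ✓; |AC| = 10.00 ✓; ∠(AC, CU) = 90.00° ✓; |CU| = 12.20 ✗.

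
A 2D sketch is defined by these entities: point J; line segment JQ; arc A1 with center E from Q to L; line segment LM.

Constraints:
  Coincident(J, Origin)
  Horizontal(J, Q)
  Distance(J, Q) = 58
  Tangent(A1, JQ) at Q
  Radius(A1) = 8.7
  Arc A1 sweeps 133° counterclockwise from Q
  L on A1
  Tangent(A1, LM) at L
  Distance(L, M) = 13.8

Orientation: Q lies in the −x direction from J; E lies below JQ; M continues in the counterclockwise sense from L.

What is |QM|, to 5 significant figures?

24.913

J is at the origin; J and Q share the same y with |JQ| = 58.0 and Q on the −x side, so Q = (-58.000, 0.0000). Tangency of A1 to JQ means the radius EQ is perpendicular to JQ, so E = Q + (0, -8.7) = (-58.000, -8.7000). On A1, Q sits at bearing 90° from E; a 133° counterclockwise sweep puts L at bearing 223°, so L = E + 8.7·(cos 223°, sin 223°) = (-64.363, -14.633). The tangent condition forces EL to be normal to LM, so LM runs along (−sin 223°, cos 223°); with |LM| = 13.8, M = (-54.951, -24.726). Then |QM| = |M − Q| = 24.913.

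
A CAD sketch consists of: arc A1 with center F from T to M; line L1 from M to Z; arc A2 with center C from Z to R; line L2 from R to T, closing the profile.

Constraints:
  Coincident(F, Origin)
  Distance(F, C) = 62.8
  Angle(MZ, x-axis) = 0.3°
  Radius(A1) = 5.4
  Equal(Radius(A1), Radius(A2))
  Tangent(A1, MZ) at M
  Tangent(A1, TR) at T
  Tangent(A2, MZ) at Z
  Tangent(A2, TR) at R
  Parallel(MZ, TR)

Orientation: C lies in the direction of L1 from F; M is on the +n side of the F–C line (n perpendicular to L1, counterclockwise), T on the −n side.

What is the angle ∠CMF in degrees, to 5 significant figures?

85.085°

The slot axis is L1's direction at 0.3°, so u = (cos 0.3°, sin 0.3°) = (0.99999, 0.0052360) and n = (−sin 0.3°, cos 0.3°) = (-0.0052360, 0.99999). F is at the origin and C lies 62.8 along u from F, so C = 62.8·u = (62.799, 0.32882). Tangency of A1 to both parallel lines with radius 5.4 puts M and T at F ± 5.4·n: M = (-0.028274, 5.3999), T = (0.028274, -5.3999). Then cos ∠CMF = MC·MF / (|MC||MF|), giving 85.085°.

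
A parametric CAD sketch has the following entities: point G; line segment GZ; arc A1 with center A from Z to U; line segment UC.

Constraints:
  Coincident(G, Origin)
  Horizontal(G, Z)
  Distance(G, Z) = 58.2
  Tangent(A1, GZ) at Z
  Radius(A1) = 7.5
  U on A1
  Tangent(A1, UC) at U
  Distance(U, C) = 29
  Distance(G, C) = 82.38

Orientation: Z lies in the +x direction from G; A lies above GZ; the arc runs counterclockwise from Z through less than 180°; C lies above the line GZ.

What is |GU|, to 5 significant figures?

65.309

Checks: G = (0.00, 0.00) ✓; |AU| = 7.500 ✓; ∠(AU, UC) = 90.00° ✓; |UC| = 29.00 ✓; |GC| = 82.38 ✓.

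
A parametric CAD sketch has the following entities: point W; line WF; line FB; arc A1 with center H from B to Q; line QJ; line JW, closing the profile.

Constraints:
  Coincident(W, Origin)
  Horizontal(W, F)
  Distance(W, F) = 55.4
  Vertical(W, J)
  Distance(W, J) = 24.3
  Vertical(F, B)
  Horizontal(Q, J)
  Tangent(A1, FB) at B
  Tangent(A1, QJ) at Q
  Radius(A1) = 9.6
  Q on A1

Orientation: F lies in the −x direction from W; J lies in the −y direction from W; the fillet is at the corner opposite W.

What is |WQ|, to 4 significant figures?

51.85

The virtual corner opposite W is at (-55.40, -24.30). A1 meets FB tangentially, so HB is at right angles to FB and since A1 is tangent to QJ there, HQ ⟂ QJ, with radius 9.6, so the center H sits 9.6 in from both sides at H = (-45.80, -14.70). That places the tangent points at B = (-55.40, -14.70) on FB and Q = (-45.80, -24.30) on QJ. Then |WQ| = |Q − W| = 51.85.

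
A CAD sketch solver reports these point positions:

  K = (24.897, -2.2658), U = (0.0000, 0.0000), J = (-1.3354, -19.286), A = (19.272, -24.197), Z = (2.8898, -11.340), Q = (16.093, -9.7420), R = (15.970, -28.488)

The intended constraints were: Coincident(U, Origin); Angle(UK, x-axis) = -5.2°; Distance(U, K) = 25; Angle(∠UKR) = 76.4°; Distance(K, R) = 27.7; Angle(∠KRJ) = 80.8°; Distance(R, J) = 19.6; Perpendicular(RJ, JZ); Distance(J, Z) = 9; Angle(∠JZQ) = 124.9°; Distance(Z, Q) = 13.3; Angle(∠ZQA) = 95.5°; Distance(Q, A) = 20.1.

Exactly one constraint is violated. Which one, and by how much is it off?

Distance(Q, A) = 20.1 — off by 5.30.

U = (0.00, 0.00) ✓; UK at -5.200° ✓; |UK| = 25.00 ✓; ∠UKR = 76.40° ✓; |KR| = 27.70 ✓; ∠KRJ = 80.80° ✓; |RJ| = 19.60 ✓; ∠(RJ, JZ) = 90.00° ✓; |JZ| = 9.000 ✓; ∠JZQ = 124.9° ✓; |ZQ| = 13.30 ✓; ∠ZQA = 95.50° ✓; |QA| = 14.80 ✗.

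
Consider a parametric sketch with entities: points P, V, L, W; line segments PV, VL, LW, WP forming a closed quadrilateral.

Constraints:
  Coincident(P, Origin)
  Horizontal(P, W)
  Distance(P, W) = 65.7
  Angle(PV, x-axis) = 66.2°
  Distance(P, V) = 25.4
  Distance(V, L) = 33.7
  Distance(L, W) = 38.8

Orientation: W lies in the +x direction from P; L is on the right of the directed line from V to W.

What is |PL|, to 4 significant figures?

27.95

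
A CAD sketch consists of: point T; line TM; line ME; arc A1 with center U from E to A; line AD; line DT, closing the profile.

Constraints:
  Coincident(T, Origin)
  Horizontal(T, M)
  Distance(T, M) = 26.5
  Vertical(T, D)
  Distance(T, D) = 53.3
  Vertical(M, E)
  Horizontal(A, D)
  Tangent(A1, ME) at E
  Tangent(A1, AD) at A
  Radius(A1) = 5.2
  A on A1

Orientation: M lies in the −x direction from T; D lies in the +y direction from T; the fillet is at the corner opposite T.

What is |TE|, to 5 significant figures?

54.917

T is at the origin; T and M share the same y with |TM| = 26.5 and M on the −x side, so M = (-26.500, 0.0000). TD is vertical with |TD| = 53.3 and D on the +y side, so D = (0.0000, 53.300). The virtual corner opposite T is at (-26.500, 53.300). The tangent condition forces UE to be normal to ME and the tangent condition forces UA to be normal to AD, with radius 5.2, so the center U sits 5.2 in from both sides at U = (-21.300, 48.100). That places the tangent points at E = (-26.500, 48.100) on ME and A = (-21.300, 53.300) on AD. Then |TE| = |E − T| = 54.917.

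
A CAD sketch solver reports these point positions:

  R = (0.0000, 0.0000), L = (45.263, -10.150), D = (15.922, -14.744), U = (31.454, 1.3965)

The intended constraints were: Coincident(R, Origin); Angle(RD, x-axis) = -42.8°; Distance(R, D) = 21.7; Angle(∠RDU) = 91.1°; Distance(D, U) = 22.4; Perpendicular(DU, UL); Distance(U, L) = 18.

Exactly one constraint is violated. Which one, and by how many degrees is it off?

Perpendicular(DU, UL) — off by 4.00°.

R = (0.00, 0.00) ✓; RD at -42.80° ✓; |RD| = 21.70 ✓; ∠RDU = 91.10° ✓; |DU| = 22.40 ✓; ∠(DU, UL) = 86.00° ✗; |UL| = 18.00 ✓.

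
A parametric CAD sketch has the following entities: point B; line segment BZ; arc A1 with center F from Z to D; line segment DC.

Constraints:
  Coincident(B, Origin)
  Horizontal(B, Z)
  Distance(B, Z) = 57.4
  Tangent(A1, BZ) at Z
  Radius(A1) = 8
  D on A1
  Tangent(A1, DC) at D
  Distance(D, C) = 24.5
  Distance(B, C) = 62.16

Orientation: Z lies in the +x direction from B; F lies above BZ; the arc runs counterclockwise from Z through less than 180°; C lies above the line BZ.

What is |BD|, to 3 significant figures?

65.5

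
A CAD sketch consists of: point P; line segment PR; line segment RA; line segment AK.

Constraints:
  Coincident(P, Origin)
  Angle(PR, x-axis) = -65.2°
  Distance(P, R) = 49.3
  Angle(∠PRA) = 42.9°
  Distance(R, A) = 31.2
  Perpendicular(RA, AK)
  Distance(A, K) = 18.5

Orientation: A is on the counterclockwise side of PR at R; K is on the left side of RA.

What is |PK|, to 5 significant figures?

15.841

P is at the origin; PR runs at -65.2° with length 49.3, so R = 49.3·(cos -65.2°, sin -65.2°) = (20.679, -44.753). ∠PRA = 42.9°, so RA runs at -65.2° + (180° − 42.9°) = 71.900° from the x-axis; with |RA| = 31.2, A = R + 31.2·(cos 71.900°, sin 71.900°) = (30.372, -15.097). The perpendicularity gives AK at right angles to RA; with |AK| = 18.5 on the left of RA, K = A + 18.5·(-0.95052, 0.31068) = (12.788, -9.3498). Then |PK| = |K − P| = 15.841.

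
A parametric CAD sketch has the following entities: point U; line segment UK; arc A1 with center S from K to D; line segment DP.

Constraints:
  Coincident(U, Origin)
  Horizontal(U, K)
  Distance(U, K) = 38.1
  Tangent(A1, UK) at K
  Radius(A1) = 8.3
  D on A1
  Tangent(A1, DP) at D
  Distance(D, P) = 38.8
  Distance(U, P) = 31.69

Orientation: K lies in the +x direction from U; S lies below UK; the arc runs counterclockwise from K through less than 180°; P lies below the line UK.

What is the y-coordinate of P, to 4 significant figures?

-31.18

Checks: |UK| = 38.10 ✓; |SD| = 8.300 ✓; ∠(SD, DP) = 90.00° ✓; |DP| = 38.80 ✓; |UP| = 31.69 ✓.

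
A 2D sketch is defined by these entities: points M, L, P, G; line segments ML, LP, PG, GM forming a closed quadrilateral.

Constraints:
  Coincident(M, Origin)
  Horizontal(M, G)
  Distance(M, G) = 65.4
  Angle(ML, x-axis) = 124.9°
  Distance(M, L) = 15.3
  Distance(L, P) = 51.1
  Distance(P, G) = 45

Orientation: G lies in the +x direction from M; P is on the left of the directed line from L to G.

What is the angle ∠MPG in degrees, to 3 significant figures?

85.6°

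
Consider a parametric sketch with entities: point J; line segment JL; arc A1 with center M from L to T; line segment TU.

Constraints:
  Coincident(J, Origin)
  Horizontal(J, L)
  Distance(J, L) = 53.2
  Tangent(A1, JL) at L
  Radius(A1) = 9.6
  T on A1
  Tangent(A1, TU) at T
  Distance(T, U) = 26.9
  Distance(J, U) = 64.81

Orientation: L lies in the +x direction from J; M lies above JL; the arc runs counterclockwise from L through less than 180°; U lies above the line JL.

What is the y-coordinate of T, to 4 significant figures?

13.08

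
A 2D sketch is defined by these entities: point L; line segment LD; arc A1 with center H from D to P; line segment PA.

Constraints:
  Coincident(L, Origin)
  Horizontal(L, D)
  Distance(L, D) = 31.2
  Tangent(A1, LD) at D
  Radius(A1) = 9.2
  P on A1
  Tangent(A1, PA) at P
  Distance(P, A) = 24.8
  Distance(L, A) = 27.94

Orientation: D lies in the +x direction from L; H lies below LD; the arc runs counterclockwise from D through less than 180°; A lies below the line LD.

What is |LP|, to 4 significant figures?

23.72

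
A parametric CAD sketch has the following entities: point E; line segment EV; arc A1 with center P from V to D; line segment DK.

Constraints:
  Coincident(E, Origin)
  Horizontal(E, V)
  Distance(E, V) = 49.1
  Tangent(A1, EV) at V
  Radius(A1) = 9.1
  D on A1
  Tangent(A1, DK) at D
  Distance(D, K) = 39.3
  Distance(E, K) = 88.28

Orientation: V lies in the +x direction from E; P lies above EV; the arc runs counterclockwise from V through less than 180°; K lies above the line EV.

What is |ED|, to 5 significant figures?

55.923

E is at the origin; EV is horizontal with |EV| = 49.1 and V on the +x side, so V = (49.100, 0.0000). A1 meets EV tangentially, so PV is at right angles to EV, so P = V + (0, 9.1) = (49.100, 9.1000). Since PD ⟂ DK (tangency), |PK| = √(9.1² + 39.3²) = 40.340 regardless of where D sits on A1. So K lies on both circle(E, 88.28) and circle(P, 40.340); the above-EV intersection is K = (82.233, 32.111). D is the foot of the tangent from K: D = (55.843, 2.9895).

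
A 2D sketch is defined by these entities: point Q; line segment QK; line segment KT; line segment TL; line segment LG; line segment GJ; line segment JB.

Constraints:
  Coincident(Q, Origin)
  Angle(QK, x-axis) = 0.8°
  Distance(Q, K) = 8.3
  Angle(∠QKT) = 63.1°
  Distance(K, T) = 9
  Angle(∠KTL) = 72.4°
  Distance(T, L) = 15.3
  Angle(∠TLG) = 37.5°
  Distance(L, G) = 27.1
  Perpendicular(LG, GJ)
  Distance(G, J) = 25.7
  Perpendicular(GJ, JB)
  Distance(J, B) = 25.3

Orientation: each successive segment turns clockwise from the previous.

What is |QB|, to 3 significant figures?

24.4

Q is at the origin; QK runs at 0.8° with length 8.3, so K = (8.30, 0.116). ∠QKT = 63.1° gives KT at -116° from the x-axis; with |KT| = 9.0, T = (4.34, -7.97). ∠KTL = 72.4° gives TL at 136° from the x-axis; with |TL| = 15.3, L = (-6.72, 2.60). ∠TLG = 37.5° gives LG at -6.20° from the x-axis; with |LG| = 27.1, G = (20.2, -0.323). The perpendicularity gives GJ at right angles to LG, so GJ runs at -96.2°; with |GJ| = 25.7, J = (17.4, -25.9). GJ is perpendicular to JB, so JB runs at 174°; with |JB| = 25.3, B = (-7.71, -23.1). Then |QB| = |B − Q| = 24.4.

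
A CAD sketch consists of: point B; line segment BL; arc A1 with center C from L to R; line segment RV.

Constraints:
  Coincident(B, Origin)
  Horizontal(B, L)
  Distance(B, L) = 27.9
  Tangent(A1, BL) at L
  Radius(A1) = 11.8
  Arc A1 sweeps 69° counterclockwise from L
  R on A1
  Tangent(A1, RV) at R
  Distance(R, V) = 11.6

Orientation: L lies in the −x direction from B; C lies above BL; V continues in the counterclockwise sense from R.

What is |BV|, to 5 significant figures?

22.373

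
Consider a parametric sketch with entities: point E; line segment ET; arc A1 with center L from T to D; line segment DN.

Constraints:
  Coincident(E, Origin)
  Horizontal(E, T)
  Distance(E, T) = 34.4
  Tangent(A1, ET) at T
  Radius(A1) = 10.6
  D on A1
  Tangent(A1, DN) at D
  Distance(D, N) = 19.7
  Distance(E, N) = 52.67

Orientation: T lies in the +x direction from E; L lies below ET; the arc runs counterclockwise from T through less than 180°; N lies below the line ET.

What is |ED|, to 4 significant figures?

33.07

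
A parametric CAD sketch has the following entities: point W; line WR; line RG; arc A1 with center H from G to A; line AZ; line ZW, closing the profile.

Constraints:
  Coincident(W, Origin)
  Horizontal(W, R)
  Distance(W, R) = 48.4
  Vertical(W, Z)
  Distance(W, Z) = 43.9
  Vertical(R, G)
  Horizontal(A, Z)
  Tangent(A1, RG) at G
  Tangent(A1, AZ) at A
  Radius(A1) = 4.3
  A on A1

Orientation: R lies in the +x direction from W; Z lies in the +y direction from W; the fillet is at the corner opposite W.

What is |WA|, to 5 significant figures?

62.226

W is at the origin; W and R share the same y with |WR| = 48.4 and R on the +x side, so R = (48.400, 0.0000). WZ is vertical with |WZ| = 43.9 and Z on the +y side, so Z = (0.0000, 43.900). The virtual corner opposite W is at (48.400, 43.900). Tangency of A1 to RG means the radius HG is perpendicular to RG and tangency of A1 to AZ means the radius HA is perpendicular to AZ, with radius 4.3, so the center H sits 4.3 in from both sides at H = (44.100, 39.600). That places the tangent points at G = (48.400, 39.600) on RG and A = (44.100, 43.900) on AZ. Then |WA| = |A − W| = 62.226.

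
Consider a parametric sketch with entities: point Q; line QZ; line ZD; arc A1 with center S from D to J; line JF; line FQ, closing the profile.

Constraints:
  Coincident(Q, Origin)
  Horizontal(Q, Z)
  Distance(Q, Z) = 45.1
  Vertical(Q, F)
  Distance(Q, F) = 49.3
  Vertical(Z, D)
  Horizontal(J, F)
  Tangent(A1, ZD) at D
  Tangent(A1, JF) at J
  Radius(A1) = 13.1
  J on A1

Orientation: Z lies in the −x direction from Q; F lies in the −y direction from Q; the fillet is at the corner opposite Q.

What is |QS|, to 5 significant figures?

48.316

Q is at the origin; Q and Z share the same y with |QZ| = 45.1 and Z on the −x side, so Z = (-45.100, 0.0000). Q and F share the same x with |QF| = 49.3 and F on the −y side, so F = (0.0000, -49.300). The virtual corner opposite Q is at (-45.100, -49.300). The tangent condition forces SD to be normal to ZD and tangency of A1 to JF means the radius SJ is perpendicular to JF, with radius 13.1, so the center S sits 13.1 in from both sides at S = (-32.000, -36.200). Then |QS| = |S − Q| = 48.316.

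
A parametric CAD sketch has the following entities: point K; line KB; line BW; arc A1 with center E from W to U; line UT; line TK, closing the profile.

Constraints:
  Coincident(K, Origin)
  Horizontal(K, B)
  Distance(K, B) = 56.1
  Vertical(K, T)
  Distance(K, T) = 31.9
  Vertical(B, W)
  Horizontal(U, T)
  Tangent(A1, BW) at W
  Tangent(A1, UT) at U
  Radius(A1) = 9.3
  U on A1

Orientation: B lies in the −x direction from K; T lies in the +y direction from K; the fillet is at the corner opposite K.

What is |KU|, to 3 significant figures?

56.6

K is at the origin; KB is horizontal with |KB| = 56.1 and B on the −x side, so B = (-56.1, 0.00). KT is vertical with |KT| = 31.9 and T on the +y side, so T = (0.00, 31.9). The virtual corner opposite K is at (-56.1, 31.9). Since A1 is tangent to BW there, EW ⟂ BW and A1 meets UT tangentially, so EU is at right angles to UT, with radius 9.3, so the center E sits 9.3 in from both sides at E = (-46.8, 22.6). That places the tangent points at W = (-56.1, 22.6) on BW and U = (-46.8, 31.9) on UT. Then |KU| = |U − K| = 56.6.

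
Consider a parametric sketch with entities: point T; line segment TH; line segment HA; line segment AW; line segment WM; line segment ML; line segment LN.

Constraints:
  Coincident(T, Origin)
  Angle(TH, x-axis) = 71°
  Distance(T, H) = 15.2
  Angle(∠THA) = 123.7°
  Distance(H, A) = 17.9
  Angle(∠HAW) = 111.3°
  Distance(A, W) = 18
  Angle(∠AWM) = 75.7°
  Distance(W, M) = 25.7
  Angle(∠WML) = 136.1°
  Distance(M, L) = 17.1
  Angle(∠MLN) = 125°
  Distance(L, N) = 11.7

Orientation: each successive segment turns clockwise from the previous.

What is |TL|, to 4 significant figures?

6.992

∠AWM = 75.7° gives WM at -158.3° from the x-axis; with |WM| = 25.7, M = (8.964, -5.151). ∠WML = 136.1° gives ML at 157.8° from the x-axis; with |ML| = 17.1, L = (-6.868, 1.310). Then |TL| = |L − T| = 6.992.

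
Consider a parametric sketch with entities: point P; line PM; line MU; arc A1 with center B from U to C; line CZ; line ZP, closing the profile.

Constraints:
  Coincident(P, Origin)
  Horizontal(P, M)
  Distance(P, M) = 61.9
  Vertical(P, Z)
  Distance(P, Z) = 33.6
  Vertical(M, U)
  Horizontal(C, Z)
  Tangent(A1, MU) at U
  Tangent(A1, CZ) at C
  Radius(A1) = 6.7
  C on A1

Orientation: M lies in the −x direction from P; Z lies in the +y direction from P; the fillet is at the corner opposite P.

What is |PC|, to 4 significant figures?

64.62

P is at the origin; P and M share the same y with |PM| = 61.9 and M on the −x side, so M = (-61.90, 0.000). P and Z share the same x with |PZ| = 33.6 and Z on the +y side, so Z = (0.000, 33.60). The virtual corner opposite P is at (-61.90, 33.60). A1 meets MU tangentially, so BU is at right angles to MU and tangency of A1 to CZ means the radius BC is perpendicular to CZ, with radius 6.7, so the center B sits 6.7 in from both sides at B = (-55.20, 26.90). That places the tangent points at U = (-61.90, 26.90) on MU and C = (-55.20, 33.60) on CZ. Then |PC| = |C − P| = 64.62.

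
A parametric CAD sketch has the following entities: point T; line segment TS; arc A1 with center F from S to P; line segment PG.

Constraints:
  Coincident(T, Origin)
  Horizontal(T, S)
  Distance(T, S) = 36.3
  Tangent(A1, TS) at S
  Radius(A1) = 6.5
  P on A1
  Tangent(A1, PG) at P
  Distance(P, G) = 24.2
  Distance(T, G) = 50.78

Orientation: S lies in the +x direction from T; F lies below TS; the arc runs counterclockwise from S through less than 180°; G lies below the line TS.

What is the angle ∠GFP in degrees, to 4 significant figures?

74.97°

Checks: |FP| = 6.500 ✓; ∠(FP, PG) = 90.00° ✓; |PG| = 24.20 ✓; |TG| = 50.78 ✓.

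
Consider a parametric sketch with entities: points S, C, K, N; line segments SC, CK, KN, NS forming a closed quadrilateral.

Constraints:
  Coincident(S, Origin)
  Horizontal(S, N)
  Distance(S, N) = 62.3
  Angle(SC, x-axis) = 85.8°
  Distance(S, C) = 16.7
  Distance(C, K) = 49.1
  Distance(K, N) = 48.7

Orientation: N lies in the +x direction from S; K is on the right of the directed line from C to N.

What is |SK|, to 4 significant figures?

35.54

Checks: |CK| = 49.10 ✓; |KN| = 48.70 ✓.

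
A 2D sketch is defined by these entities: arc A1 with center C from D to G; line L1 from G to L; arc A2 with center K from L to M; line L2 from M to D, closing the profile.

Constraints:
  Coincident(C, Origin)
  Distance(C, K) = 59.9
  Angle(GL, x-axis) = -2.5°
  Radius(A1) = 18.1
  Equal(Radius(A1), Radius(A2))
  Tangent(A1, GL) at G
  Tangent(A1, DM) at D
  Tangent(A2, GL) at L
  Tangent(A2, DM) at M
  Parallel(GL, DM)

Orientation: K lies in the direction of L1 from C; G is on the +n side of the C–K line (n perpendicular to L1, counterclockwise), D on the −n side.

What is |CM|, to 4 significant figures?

62.57

Tangency of A1 to both parallel lines with radius 18.1 puts G and D at C ± 18.1·n: G = (0.7895, 18.08), D = (-0.7895, -18.08). Equal radii place L and M the same way about K: L = K + 18.1·n = (60.63, 15.47), M = K − 18.1·n = (59.05, -20.70). Then |CM| = |M − C| = 62.57.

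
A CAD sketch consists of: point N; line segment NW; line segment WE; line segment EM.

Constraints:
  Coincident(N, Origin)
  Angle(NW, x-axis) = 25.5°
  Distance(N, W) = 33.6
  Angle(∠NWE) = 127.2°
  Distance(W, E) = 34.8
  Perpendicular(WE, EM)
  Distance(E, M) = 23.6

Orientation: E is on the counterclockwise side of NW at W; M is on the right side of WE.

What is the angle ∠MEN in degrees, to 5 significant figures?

115.90°

N is at the origin; NW runs at 25.5° with length 33.6, so W = 33.6·(cos 25.5°, sin 25.5°) = (30.327, 14.465). ∠NWE = 127.2°, so WE runs at 25.5° + (180° − 127.2°) = 78.300° from the x-axis; with |WE| = 34.8, E = W + 34.8·(cos 78.300°, sin 78.300°) = (37.384, 48.542). The perpendicularity gives EM at right angles to WE; with |EM| = 23.6 on the right of WE, M = E + 23.6·(0.97922, -0.20279) = (60.494, 43.756). Then cos ∠MEN = EM·EN / (|EM||EN|), giving 115.90°.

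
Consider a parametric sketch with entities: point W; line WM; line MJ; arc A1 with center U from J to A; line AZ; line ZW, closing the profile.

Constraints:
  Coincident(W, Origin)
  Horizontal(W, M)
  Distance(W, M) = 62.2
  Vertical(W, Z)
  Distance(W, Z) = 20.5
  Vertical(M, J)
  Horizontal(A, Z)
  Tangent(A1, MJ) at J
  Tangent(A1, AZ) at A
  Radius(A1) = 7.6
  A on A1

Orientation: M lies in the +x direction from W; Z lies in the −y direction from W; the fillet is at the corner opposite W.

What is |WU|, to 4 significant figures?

56.10

W is at the origin; WM is horizontal with |WM| = 62.2 and M on the +x side, so M = (62.20, 0.000). W and Z share the same x with |WZ| = 20.5 and Z on the −y side, so Z = (0.000, -20.50). The virtual corner opposite W is at (62.20, -20.50). Since A1 is tangent to MJ there, UJ ⟂ MJ and tangency of A1 to AZ means the radius UA is perpendicular to AZ, with radius 7.6, so the center U sits 7.6 in from both sides at U = (54.60, -12.90). Then |WU| = |U − W| = 56.10.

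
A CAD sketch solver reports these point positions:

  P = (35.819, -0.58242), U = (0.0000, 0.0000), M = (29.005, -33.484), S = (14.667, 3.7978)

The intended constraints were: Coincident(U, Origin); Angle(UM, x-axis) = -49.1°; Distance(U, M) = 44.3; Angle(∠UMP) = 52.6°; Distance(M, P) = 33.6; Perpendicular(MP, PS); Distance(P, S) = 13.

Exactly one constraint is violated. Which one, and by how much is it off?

Distance(P, S) = 13 — off by 8.60.

U = (0.00, 0.00) ✓; UM at -49.10° ✓; |UM| = 44.30 ✓; ∠UMP = 52.60° ✓; |MP| = 33.60 ✓; ∠(MP, PS) = 90.00° ✓; |PS| = 21.60 ✗.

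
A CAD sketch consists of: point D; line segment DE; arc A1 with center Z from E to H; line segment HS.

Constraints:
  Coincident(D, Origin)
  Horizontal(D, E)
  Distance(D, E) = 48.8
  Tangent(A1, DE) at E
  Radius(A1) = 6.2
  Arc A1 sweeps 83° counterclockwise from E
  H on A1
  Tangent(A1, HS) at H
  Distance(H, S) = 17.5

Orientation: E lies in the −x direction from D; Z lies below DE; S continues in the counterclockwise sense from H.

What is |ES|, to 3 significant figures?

24.3

D is at the origin; DE is horizontal with |DE| = 48.8 and E on the −x side, so E = (-48.8, 0.00). Since A1 is tangent to DE there, ZE ⟂ DE, so Z = E + (0, -6.2) = (-48.8, -6.20). On A1, E sits at bearing 90° from Z; an 83° counterclockwise sweep puts H at bearing 173°, so H = Z + 6.2·(cos 173°, sin 173°) = (-55.0, -5.44). The tangent condition forces ZH to be normal to HS, so HS runs along (−sin 173°, cos 173°); with |HS| = 17.5, S = (-57.1, -22.8). Then |ES| = |S − E| = 24.3.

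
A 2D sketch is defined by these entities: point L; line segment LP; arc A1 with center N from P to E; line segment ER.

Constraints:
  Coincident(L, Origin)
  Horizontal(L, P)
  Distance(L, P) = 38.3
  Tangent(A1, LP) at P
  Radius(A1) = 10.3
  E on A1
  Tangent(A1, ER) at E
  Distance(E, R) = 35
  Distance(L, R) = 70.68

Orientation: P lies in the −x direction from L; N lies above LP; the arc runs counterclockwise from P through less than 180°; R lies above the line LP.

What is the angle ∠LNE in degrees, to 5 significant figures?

62.680°

L is at the origin; L and P share the same y with |LP| = 38.3 and P on the −x side, so P = (-38.300, 0.0000). Since A1 is tangent to LP there, NP ⟂ LP, so N = P + (0, 10.3) = (-38.300, 10.300). Since NE ⟂ ER (tangency), |NR| = √(10.3² + 35.0²) = 36.484 regardless of where E sits on A1. So R lies on both circle(L, 70.68) and circle(N, 36.484); the above-LP intersection is R = (-57.215, 41.498). E is the foot of the tangent from R: E = (-31.358, 17.909).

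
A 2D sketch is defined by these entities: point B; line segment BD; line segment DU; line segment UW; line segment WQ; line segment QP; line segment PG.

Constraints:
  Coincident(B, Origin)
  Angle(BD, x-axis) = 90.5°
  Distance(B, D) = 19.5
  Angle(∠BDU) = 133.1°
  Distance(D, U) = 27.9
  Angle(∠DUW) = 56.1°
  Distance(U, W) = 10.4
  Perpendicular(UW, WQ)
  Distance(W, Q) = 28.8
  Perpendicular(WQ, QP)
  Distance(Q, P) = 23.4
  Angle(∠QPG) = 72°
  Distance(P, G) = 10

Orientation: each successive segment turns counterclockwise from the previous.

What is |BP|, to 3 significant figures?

47.9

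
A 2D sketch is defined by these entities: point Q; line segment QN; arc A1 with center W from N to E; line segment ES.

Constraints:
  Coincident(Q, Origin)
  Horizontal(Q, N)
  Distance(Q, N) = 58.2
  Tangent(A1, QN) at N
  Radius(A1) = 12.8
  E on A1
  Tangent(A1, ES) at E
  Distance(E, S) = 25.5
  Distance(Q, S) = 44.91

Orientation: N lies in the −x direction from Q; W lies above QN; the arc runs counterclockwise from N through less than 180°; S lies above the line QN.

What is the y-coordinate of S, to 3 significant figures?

28.7

Q is at the origin; QN is horizontal with |QN| = 58.2 and N on the −x side, so N = (-58.2, 0.00). A1 meets QN tangentially, so WN is at right angles to QN, so W = N + (0, 12.8) = (-58.2, 12.8). Since WE ⟂ ES (tangency), |WS| = √(12.8² + 25.5²) = 28.5 regardless of where E sits on A1. So S lies on both circle(Q, 44.91) and circle(W, 28.5); the above-QN intersection is S = (-34.5, 28.7). E is the foot of the tangent from S: E = (-47.1, 6.51).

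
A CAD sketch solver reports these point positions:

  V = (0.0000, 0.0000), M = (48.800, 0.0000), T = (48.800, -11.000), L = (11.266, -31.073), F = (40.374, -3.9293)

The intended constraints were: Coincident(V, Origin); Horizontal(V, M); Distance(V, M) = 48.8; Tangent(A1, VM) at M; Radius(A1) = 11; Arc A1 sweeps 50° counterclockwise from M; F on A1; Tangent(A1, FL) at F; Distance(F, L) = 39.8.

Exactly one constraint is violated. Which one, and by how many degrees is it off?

Tangent(A1, FL) at F — off by 7.00°.

V = (0.00, 0.00) ✓; V.y = 0.00, M.y = 0.00 ✓; |VM| = 48.80 ✓; ∠(TM, MV) = 90.00° ✓; |TM| = 11.00 ✓; bearing(T→F) − bearing(T→M) = 50.00° ✓; |TF| = 11.00 ✓; ∠(TF, FL) = 97.00° ✗; |FL| = 39.80 ✓.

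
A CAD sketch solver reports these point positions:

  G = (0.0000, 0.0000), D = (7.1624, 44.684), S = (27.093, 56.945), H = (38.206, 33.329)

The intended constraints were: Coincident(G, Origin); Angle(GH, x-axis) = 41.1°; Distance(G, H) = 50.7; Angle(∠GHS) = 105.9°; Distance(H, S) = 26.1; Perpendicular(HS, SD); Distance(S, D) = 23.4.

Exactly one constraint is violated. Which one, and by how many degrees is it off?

Perpendicular(HS, SD) — off by 6.40°.

G = (0.00, 0.00) ✓; GH at 41.10° ✓; |GH| = 50.70 ✓; ∠GHS = 105.9° ✓; |HS| = 26.10 ✓; ∠(HS, SD) = 96.40° ✗; |SD| = 23.40 ✓.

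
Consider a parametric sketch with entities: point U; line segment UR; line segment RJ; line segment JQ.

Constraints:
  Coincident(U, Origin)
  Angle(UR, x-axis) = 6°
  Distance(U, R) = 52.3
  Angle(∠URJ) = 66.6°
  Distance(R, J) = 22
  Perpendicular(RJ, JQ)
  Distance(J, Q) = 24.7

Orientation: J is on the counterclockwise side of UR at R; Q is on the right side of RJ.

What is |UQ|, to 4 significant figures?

72.71

U is at the origin; UR runs at 6.0° with length 52.3, so R = 52.3·(cos 6.0°, sin 6.0°) = (52.01, 5.467). ∠URJ = 66.6°, so RJ runs at 6.0° + (180° − 66.6°) = 119.4° from the x-axis; with |RJ| = 22.0, J = R + 22.0·(cos 119.4°, sin 119.4°) = (41.21, 24.63). RJ is perpendicular to JQ; with |JQ| = 24.7 on the right of RJ, Q = J + 24.7·(0.8712, 0.4909) = (62.73, 36.76). Then |UQ| = |Q − U| = 72.71.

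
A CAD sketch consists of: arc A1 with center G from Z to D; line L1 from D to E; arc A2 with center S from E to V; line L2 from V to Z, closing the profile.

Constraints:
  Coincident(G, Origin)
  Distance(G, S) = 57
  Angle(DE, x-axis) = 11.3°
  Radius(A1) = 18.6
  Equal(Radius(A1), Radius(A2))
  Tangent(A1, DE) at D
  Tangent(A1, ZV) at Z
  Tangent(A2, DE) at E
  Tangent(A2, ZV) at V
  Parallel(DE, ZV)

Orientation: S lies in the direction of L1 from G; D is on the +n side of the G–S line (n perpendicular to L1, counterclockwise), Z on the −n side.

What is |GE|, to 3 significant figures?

60.0

The slot axis is L1's direction at 11.3°, so u = (cos 11.3°, sin 11.3°) = (0.981, 0.196) and n = (−sin 11.3°, cos 11.3°) = (-0.196, 0.981). G is at the origin and S lies 57.0 along u from G, so S = 57.0·u = (55.9, 11.2). Tangency of A1 to both parallel lines with radius 18.6 puts D and Z at G ± 18.6·n: D = (-3.64, 18.2), Z = (3.64, -18.2). Equal radii place E and V the same way about S: E = S + 18.6·n = (52.3, 29.4), V = S − 18.6·n = (59.5, -7.07). Then |GE| = |E − G| = 60.0.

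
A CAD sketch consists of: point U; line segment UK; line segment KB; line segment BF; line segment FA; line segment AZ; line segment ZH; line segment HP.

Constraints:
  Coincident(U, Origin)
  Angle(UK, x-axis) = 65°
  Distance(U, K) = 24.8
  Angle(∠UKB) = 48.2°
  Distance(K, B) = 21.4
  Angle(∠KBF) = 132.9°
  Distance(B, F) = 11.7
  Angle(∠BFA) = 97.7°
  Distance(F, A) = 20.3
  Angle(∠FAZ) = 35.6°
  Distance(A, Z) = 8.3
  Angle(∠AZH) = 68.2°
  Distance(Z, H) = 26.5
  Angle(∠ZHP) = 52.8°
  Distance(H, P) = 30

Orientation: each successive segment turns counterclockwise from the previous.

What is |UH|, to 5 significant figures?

25.984

U is at the origin; UK runs at 65.0° with length 24.8, so K = (10.481, 22.476). ∠UKB = 48.2° gives KB at -163.20° from the x-axis; with |KB| = 21.4, B = (-10.006, 16.291). ∠KBF = 132.9° gives BF at -116.10° from the x-axis; with |BF| = 11.7, F = (-15.153, 5.7842). ∠BFA = 97.7° gives FA at -33.800° from the x-axis; with |FA| = 20.3, A = (1.7160, -5.5086). ∠FAZ = 35.6° gives AZ at 110.60° from the x-axis; with |AZ| = 8.3, Z = (-1.2043, 2.2607). ∠AZH = 68.2° gives ZH at -137.60° from the x-axis; with |ZH| = 26.5, H = (-20.773, -15.608). Then |UH| = |H − U| = 25.984.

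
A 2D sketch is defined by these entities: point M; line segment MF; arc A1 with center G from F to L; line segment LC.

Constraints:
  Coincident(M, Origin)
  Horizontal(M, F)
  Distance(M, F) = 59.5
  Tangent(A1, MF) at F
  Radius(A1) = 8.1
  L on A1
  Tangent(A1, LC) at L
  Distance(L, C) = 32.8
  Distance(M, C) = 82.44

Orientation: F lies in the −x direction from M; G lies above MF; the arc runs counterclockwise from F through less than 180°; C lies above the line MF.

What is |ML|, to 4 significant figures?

54.54

Checks: M = (0.00, 0.00) ✓; |GL| = 8.100 ✓; ∠(GL, LC) = 90.00° ✓; |LC| = 32.80 ✓; |MC| = 82.44 ✓.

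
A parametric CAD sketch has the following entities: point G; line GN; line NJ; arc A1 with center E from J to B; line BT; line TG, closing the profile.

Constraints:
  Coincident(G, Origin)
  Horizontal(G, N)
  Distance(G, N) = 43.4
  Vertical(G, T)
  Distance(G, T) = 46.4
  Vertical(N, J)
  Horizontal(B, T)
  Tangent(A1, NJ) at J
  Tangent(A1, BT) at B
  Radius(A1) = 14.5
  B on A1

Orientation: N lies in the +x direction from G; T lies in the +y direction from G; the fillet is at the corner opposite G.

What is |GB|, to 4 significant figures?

54.66

G is at the origin; G and N share the same y with |GN| = 43.4 and N on the +x side, so N = (43.40, 0.000). GT is vertical with |GT| = 46.4 and T on the +y side, so T = (0.000, 46.40). The virtual corner opposite G is at (43.40, 46.40). Since A1 is tangent to NJ there, EJ ⟂ NJ and since A1 is tangent to BT there, EB ⟂ BT, with radius 14.5, so the center E sits 14.5 in from both sides at E = (28.90, 31.90). That places the tangent points at J = (43.40, 31.90) on NJ and B = (28.90, 46.40) on BT. Then |GB| = |B − G| = 54.66.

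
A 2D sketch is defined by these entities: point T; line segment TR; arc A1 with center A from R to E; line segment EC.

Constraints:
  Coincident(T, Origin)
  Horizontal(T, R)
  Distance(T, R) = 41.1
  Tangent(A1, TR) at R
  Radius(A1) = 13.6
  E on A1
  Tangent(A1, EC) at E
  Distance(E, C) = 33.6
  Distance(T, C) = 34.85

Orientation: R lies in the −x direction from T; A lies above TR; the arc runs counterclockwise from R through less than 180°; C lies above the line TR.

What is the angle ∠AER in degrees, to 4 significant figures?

62.62°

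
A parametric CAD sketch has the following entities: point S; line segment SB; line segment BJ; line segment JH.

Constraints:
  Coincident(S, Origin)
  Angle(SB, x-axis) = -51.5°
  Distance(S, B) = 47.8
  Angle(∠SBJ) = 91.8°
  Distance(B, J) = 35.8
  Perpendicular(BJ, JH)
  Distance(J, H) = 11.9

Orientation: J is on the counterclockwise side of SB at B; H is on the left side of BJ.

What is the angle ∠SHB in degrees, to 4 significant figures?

62.27°

∠SBJ = 91.8°, so BJ runs at -51.5° + (180° − 91.8°) = 36.70° from the x-axis; with |BJ| = 35.8, J = B + 35.8·(cos 36.70°, sin 36.70°) = (58.46, -16.01). The perpendicularity gives JH at right angles to BJ; with |JH| = 11.9 on the left of BJ, H = J + 11.9·(-0.5976, 0.8018) = (51.35, -6.473). Then cos ∠SHB = HS·HB / (|HS||HB|), giving 62.27°.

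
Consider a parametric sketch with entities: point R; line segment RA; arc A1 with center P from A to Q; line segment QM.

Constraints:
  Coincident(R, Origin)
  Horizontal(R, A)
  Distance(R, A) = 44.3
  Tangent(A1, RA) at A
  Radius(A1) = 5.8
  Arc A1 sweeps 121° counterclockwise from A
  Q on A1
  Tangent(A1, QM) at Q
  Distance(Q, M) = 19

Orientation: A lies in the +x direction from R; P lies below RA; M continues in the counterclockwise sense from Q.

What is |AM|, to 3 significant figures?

25.5

R is at the origin; R and A share the same y with |RA| = 44.3 and A on the +x side, so A = (44.3, 0.00). A1 meets RA tangentially, so PA is at right angles to RA, so P = A + (0, -5.8) = (44.3, -5.80). On A1, A sits at bearing 90° from P; a 121° counterclockwise sweep puts Q at bearing 211°, so Q = P + 5.8·(cos 211°, sin 211°) = (39.3, -8.79). Tangency of A1 to QM means the radius PQ is perpendicular to QM, so QM runs along (−sin 211°, cos 211°); with |QM| = 19.0, M = (49.1, -25.1). Then |AM| = |M − A| = 25.5.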